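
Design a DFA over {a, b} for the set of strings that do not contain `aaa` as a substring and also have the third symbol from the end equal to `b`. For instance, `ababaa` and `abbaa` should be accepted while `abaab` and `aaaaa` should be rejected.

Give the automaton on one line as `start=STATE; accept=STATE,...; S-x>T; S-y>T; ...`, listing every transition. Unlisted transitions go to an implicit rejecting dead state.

Handle the two conditions separately and then intersect. The first has 4 states tracking partial matches of the forbidden pattern `aaa`; the second has 15 states tracking the last 3 symbols read. A product state is a pair (one from each), accepting exactly when both do. Equivalent product states are then merged.
An 11-state machine:
          a    b  
>  S0     S1   S2 
   S1     S3   S2 
   S2     S4   S5 
   S3     S6   S2 
   S4     S7   S8 
   S5     S9  S10 
   S6     S6   S6 
 * S7     S6   S2 
 * S8     S4   S5 
 * S9     S7   S8 
 * S10    S9  S10 
(> = start, * = accepting)

start=S0; accept=S7,S8,S9,S10; S0-a>S1; S0-b>S2; S1-a>S3; S1-b>S2; S2-a>S4; S2-b>S5; S3-a>S6; S3-b>S2; S4-a>S7; S4-b>S8; S5-a>S9; S5-b>S10; S6-a>S6; S6-b>S6; S7-a>S6; S7-b>S2; S8-a>S4; S8-b>S5; S9-a>S7; S9-b>S8; S10-a>S9; S10-b>S10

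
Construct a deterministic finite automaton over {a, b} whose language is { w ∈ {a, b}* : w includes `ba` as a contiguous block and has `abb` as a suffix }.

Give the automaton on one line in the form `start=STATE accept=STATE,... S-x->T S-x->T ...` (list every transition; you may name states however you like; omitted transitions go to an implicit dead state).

start=q0 accept=q4 q0-a->q0 q0-b->q1 q1-a->q2 q1-b->q1 q2-a->q2 q2-b->q3 q3-a->q2 q3-b->q4 q4-a->q2 q4-b->q1

Handle the two conditions separately and then intersect. One (3 states) tracks whether and how much of `ba` has been seen; the other (4 states) tracks how much of the suffix `abb` has currently been matched. Each combined state is a pair, one component from each; accept when both components accept. Equivalent product states are then merged.
5 states suffice.
        a   b  
>  q0   q0  q1 
   q1   q2  q1 
   q2   q2  q3 
   q3   q2  q4 
 * q4   q2  q1 
(> = start, * = accepting)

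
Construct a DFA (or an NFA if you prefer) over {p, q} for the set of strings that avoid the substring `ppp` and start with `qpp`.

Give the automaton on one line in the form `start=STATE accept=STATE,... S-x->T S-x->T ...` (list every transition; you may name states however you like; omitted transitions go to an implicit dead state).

start=A accept=E,F,G A-p->B A-q->C B-p->B B-q->B C-p->D C-q->B D-p->E D-q->B E-p->B E-q->F F-p->G F-q->F G-p->E G-q->F

Build one automaton per condition and run them in lockstep. The first has 4 states tracking partial matches of the forbidden pattern `ppp`; the second has 5 states tracking whether the input so far still matches the prefix `qpp`. A product state is a pair (one from each), accepting exactly when both do. Minimizing collapses redundant product states.
With 7 states:
       p  q 
>  A   B  C 
   B   B  B 
   C   D  B 
   D   E  B 
 * E   B  F 
 * F   G  F 
 * G   E  F 
(> = start, * = accepting)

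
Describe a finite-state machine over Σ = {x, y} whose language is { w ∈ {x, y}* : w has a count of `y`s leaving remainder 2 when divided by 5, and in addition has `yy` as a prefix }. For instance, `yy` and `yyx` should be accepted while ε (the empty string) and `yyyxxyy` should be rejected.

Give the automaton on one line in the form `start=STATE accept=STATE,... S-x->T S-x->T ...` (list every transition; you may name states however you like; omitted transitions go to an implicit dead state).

Handle the two conditions separately and then intersect. The first has 5 states tracking the count of `y`s modulo 5; the second has 4 states tracking whether the input so far still matches the prefix `yy`. A product state is a pair (one from each), accepting exactly when both do.
A 12-state machine:
          x    y  
>  q0     q1   q2 
   q1     q1   q3 
   q2     q3   q4 
   q3     q3   q5 
 * q4     q4   q6 
   q5     q5   q7 
   q6     q6   q8 
   q7     q7   q9 
   q8     q8  q10 
   q9     q9   q1 
   q10   q10  q11 
   q11   q11   q4 
(> = start, * = accepting)

start=q0 accept=q4 q0-x->q1 q0-y->q2 q1-x->q1 q1-y->q3 q2-x->q3 q2-y->q4 q3-x->q3 q3-y->q5 q4-x->q4 q4-y->q6 q5-x->q5 q5-y->q7 q6-x->q6 q6-y->q8 q7-x->q7 q7-y->q9 q8-x->q8 q8-y->q10 q9-x->q9 q9-y->q1 q10-x->q10 q10-y->q11 q11-x->q11 q11-y->q4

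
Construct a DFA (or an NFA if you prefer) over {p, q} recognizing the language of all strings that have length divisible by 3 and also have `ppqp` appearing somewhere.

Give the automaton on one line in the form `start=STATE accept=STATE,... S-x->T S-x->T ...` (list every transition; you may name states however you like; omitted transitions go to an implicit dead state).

start=A accept=O A-p->B A-q->C B-p->D B-q->E C-p->F C-q->E D-p->G D-q->H E-p->I E-q->A F-p->G F-q->A G-p->J G-q->K H-p->L H-q->C I-p->J I-q->C J-p->D J-q->M K-p->N K-q->E L-p->N L-q->N M-p->O M-q->A N-p->O N-q->O O-p->L O-q->L

Run two small machines in parallel and take their product. The first has 3 states tracking the input length modulo 3; the second has 5 states tracking whether and how much of `ppqp` has been seen. A product state is a pair (one from each), accepting exactly when both do.
15 states suffice.
       p  q 
>  A   B  C 
   B   D  E 
   C   F  E 
   D   G  H 
   E   I  A 
   F   G  A 
   G   J  K 
   H   L  C 
   I   J  C 
   J   D  M 
   K   N  E 
   L   N  N 
   M   O  A 
   N   O  O 
 * O   L  L 
(> = start, * = accepting)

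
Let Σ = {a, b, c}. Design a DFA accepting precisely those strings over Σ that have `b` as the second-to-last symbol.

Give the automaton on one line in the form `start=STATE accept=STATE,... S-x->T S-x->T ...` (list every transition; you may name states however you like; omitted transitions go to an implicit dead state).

A DFA must remember the last 2 symbols (since which symbol is second-to-last isn't known until the input ends). Use one state per possible window of the last ≤2 symbols; accept from those whose window starts with `b`.
A 13-state machine:
          a    b    c  
>  S0     S1   S2   S3 
   S1     S4   S5   S6 
   S2     S7   S8   S9 
   S3    S10  S11  S12 
   S4     S4   S5   S6 
   S5     S7   S8   S9 
   S6    S10  S11  S12 
 * S7     S4   S5   S6 
 * S8     S7   S8   S9 
 * S9    S10  S11  S12 
   S10    S4   S5   S6 
   S11    S7   S8   S9 
   S12   S10  S11  S12 
(> = start, * = accepting)

start=S0 accept=S7,S8,S9 S0-a->S1 S0-b->S2 S0-c->S3 S1-a->S4 S1-b->S5 S1-c->S6 S2-a->S7 S2-b->S8 S2-c->S9 S3-a->S10 S3-b->S11 S3-c->S12 S4-a->S4 S4-b->S5 S4-c->S6 S5-a->S7 S5-b->S8 S5-c->S9 S6-a->S10 S6-b->S11 S6-c->S12 S7-a->S4 S7-b->S5 S7-c->S6 S8-a->S7 S8-b->S8 S8-c->S9 S9-a->S10 S9-b->S11 S9-c->S12 S10-a->S4 S10-b->S5 S10-c->S6 S11-a->S7 S11-b->S8 S11-c->S9 S12-a->S10 S12-b->S11 S12-c->S12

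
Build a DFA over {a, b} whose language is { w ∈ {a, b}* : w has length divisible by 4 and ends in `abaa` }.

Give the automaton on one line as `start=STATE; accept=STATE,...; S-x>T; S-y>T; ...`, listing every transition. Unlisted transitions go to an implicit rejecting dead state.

start=q0; accept=q7; q0-a>q1; q0-b>q2; q1-a>q3; q1-b>q4; q2-a>q3; q2-b>q3; q3-a>q5; q3-b>q5; q4-a>q6; q4-b>q5; q5-a>q0; q5-b>q0; q6-a>q7; q6-b>q0; q7-a>q1; q7-b>q2

Handle the two conditions separately and then intersect. The first has 4 states tracking the input length modulo 4; the second has 5 states tracking how much of the suffix `abaa` has currently been matched. A product state is a pair (one from each), accepting exactly when both do. After merging equivalent states the machine shrinks.
With 8 states:
        a   b  
>  q0   q1  q2 
   q1   q3  q4 
   q2   q3  q3 
   q3   q5  q5 
   q4   q6  q5 
   q5   q0  q0 
   q6   q7  q0 
 * q7   q1  q2 
(> = start, * = accepting)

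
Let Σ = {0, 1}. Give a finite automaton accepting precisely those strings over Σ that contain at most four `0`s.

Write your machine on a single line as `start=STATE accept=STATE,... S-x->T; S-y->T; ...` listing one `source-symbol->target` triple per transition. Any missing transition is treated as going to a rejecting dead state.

Count `0`s, saturating at 5: states S0 through S4 mean 0 through 4 `0`s seen; S5 means more than 4. Each `0` increments (capped at S5); other symbols loop. Accept from {S0, S1, S2, S3, S4}.
        0   1  
>* S0   S1  S0 
 * S1   S2  S1 
 * S2   S3  S2 
 * S3   S4  S3 
 * S4   S5  S4 
   S5   S5  S5 
(> = start, * = accepting)

start=S0; accept=S0,S1,S2,S3,S4; S0-0->S1; S0-1->S0; S1-0->S2; S1-1->S1; S2-0->S3; S2-1->S2; S3-0->S4; S3-1->S3; S4-0->S5; S4-1->S4; S5-0->S5; S5-1->S5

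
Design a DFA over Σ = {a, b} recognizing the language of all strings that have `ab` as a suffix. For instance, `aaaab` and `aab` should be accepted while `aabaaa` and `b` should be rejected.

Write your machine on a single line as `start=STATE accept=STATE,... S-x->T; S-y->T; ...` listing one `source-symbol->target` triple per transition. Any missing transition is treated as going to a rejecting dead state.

start=q0; accept=q2; q0-a->q1; q0-b->q0; q1-a->q1; q1-b->q2; q2-a->q1; q2-b->q0

Let each state record the length of the longest suffix of the input read so far that is also a prefix of `ab`. q1 means the last symbol is `a`; q2 means the last 2 symbols are `ab`. Accept only at q2, where the string currently ends in `ab`.
A 3-state machine:
        a   b  
>  q0   q1  q0 
   q1   q1  q2 
 * q2   q1  q0 
(> = start, * = accepting)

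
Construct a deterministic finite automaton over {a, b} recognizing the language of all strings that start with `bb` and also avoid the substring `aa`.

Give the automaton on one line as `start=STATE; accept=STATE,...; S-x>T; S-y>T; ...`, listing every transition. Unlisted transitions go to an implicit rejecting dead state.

Run two small machines in parallel and take their product. One (4 states) tracks whether the input so far still matches the prefix `bb`; the other (3 states) tracks partial matches of the forbidden pattern `aa`. Each combined state is a pair, one component from each; accept when both components accept. Equivalent product states are then merged.
5 states suffice.
        a   b  
>  q0   q1  q2 
   q1   q1  q1 
   q2   q1  q3 
 * q3   q4  q3 
 * q4   q1  q3 
(> = start, * = accepting)

start=q0; accept=q3,q4; q0-a>q1; q0-b>q2; q1-a>q1; q1-b>q1; q2-a>q1; q2-b>q3; q3-a>q4; q3-b>q3; q4-a>q1; q4-b>q3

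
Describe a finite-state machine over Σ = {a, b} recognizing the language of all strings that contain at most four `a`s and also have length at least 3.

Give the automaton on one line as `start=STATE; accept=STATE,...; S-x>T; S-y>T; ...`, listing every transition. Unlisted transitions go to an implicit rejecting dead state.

Handle the two conditions separately and then intersect. One (6 states) tracks the count of `a`s, saturating at 5; the other (5 states) tracks the input length, saturating at 4. Each combined state is a pair, one component from each; accept when both components accept.
          a    b  
>  q0     q1   q2 
   q1     q3   q4 
   q2     q4   q5 
   q3     q6   q7 
   q4     q7   q8 
   q5     q8   q9 
 * q6    q10  q11 
 * q7    q11  q12 
 * q8    q12  q13 
 * q9    q13  q14 
 * q10   q15  q10 
 * q11   q10  q11 
 * q12   q11  q12 
 * q13   q12  q13 
 * q14   q13  q14 
   q15   q15  q15 
(> = start, * = accepting)

start=q0; accept=q6,q7,q8,q9,q10,q11,q12,q13,q14; q0-a>q1; q0-b>q2; q1-a>q3; q1-b>q4; q2-a>q4; q2-b>q5; q3-a>q6; q3-b>q7; q4-a>q7; q4-b>q8; q5-a>q8; q5-b>q9; q6-a>q10; q6-b>q11; q7-a>q11; q7-b>q12; q8-a>q12; q8-b>q13; q9-a>q13; q9-b>q14; q10-a>q15; q10-b>q10; q11-a>q10; q11-b>q11; q12-a>q11; q12-b>q12; q13-a>q12; q13-b>q13; q14-a>q13; q14-b>q14; q15-a>q15; q15-b>q15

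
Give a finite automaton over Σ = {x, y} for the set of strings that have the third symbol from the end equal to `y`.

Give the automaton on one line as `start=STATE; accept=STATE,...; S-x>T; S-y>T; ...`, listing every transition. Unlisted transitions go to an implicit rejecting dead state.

start=S0; accept=S11,S12,S13,S14; S0-x>S1; S0-y>S2; S1-x>S3; S1-y>S4; S2-x>S5; S2-y>S6; S3-x>S7; S3-y>S8; S4-x>S9; S4-y>S10; S5-x>S11; S5-y>S12; S6-x>S13; S6-y>S14; S7-x>S7; S7-y>S8; S8-x>S9; S8-y>S10; S9-x>S11; S9-y>S12; S10-x>S13; S10-y>S14; S11-x>S7; S11-y>S8; S12-x>S9; S12-y>S10; S13-x>S11; S13-y>S12; S14-x>S13; S14-y>S14

Because acceptance depends on a position counted from the end, the machine has to buffer the most recent 3 symbols. Make each state the string of the last up-to-3 symbols read; on input `x` shift the window left and append `x`. Accept when the buffered window has length 3 and begins with `y`.
          x    y  
>  S0     S1   S2 
   S1     S3   S4 
   S2     S5   S6 
   S3     S7   S8 
   S4     S9  S10 
   S5    S11  S12 
   S6    S13  S14 
   S7     S7   S8 
   S8     S9  S10 
   S9    S11  S12 
   S10   S13  S14 
 * S11    S7   S8 
 * S12    S9  S10 
 * S13   S11  S12 
 * S14   S13  S14 
(> = start, * = accepting)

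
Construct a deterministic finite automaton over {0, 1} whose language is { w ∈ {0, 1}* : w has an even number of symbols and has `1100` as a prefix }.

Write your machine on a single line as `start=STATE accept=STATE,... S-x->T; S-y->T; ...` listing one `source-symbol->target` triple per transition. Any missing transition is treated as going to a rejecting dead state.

start=s0; accept=s5; s0-0->s1; s0-1->s2; s1-0->s1; s1-1->s1; s2-0->s1; s2-1->s3; s3-0->s4; s3-1->s1; s4-0->s5; s4-1->s1; s5-0->s6; s5-1->s6; s6-0->s5; s6-1->s5

Handle the two conditions separately and then intersect. The first has 2 states tracking the input length modulo 2; the second has 6 states tracking whether the input so far still matches the prefix `1100`. A product state is a pair (one from each), accepting exactly when both do. After merging equivalent states the machine shrinks.
7 states suffice.
        0   1  
>  s0   s1  s2 
   s1   s1  s1 
   s2   s1  s3 
   s3   s4  s1 
   s4   s5  s1 
 * s5   s6  s6 
   s6   s5  s5 
(> = start, * = accepting)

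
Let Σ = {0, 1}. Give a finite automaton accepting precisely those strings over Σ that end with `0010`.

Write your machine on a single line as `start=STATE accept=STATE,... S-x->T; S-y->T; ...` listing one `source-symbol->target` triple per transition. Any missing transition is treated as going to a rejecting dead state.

Let each state record the length of the longest suffix of the input read so far that is also a prefix of `0010`. S1 means the last symbol is `0`; S2 means the last 2 symbols are `00`; S3 means the last 3 symbols are `001`; S4 means the last 4 symbols are `0010`. Accept only at S4, where the string currently ends in `0010`.
        0   1  
>  S0   S1  S0 
   S1   S2  S0 
   S2   S2  S3 
   S3   S4  S0 
 * S4   S2  S0 
(> = start, * = accepting)

start=S0; accept=S4; S0-0->S1; S0-1->S0; S1-0->S2; S1-1->S0; S2-0->S2; S2-1->S3; S3-0->S4; S3-1->S0; S4-0->S2; S4-1->S0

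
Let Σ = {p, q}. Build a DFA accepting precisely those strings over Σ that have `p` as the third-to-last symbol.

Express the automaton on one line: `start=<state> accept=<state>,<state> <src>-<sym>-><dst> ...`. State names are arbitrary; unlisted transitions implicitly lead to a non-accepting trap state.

start=S0 accept=S7,S8,S9,S10 S0-p->S1 S0-q->S2 S1-p->S3 S1-q->S4 S2-p->S5 S2-q->S6 S3-p->S7 S3-q->S8 S4-p->S9 S4-q->S10 S5-p->S11 S5-q->S12 S6-p->S13 S6-q->S14 S7-p->S7 S7-q->S8 S8-p->S9 S8-q->S10 S9-p->S11 S9-q->S12 S10-p->S13 S10-q->S14 S11-p->S7 S11-q->S8 S12-p->S9 S12-q->S10 S13-p->S11 S13-q->S12 S14-p->S13 S14-q->S14

Because acceptance depends on a position counted from the end, the machine has to buffer the most recent 3 symbols. Make each state the string of the last up-to-3 symbols read; on input `x` shift the window left and append `x`. Accept when the buffered window has length 3 and begins with `p`.
With 15 states:
          p    q  
>  S0     S1   S2 
   S1     S3   S4 
   S2     S5   S6 
   S3     S7   S8 
   S4     S9  S10 
   S5    S11  S12 
   S6    S13  S14 
 * S7     S7   S8 
 * S8     S9  S10 
 * S9    S11  S12 
 * S10   S13  S14 
   S11    S7   S8 
   S12    S9  S10 
   S13   S11  S12 
   S14   S13  S14 
(> = start, * = accepting)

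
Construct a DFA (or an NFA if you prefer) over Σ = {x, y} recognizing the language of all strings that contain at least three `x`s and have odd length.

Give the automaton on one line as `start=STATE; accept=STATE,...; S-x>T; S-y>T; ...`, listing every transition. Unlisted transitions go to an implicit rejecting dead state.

start=S0; accept=S5,S9; S0-x>S1; S0-y>S2; S1-x>S3; S1-y>S4; S2-x>S4; S2-y>S0; S3-x>S5; S3-y>S6; S4-x>S6; S4-y>S1; S5-x>S7; S5-y>S8; S6-x>S8; S6-y>S3; S7-x>S9; S7-y>S9; S8-x>S9; S8-y>S5; S9-x>S7; S9-y>S7

Build one automaton per condition and run them in lockstep. One (5 states) tracks the count of `x`s, saturating at 4; the other (2 states) tracks the input length modulo 2. Each combined state is a pair, one component from each; accept when both components accept.
        x   y  
>  S0   S1  S2 
   S1   S3  S4 
   S2   S4  S0 
   S3   S5  S6 
   S4   S6  S1 
 * S5   S7  S8 
   S6   S8  S3 
   S7   S9  S9 
   S8   S9  S5 
 * S9   S7  S7 
(> = start, * = accepting)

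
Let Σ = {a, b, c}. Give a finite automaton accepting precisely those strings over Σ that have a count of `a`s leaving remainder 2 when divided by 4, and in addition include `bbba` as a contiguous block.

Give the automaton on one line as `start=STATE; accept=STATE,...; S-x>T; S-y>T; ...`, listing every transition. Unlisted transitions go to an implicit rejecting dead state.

start=s0; accept=s16; s0-a>s1; s0-b>s2; s0-c>s0; s1-a>s3; s1-b>s4; s1-c>s1; s2-a>s1; s2-b>s5; s2-c>s0; s3-a>s6; s3-b>s7; s3-c>s3; s4-a>s3; s4-b>s8; s4-c>s1; s5-a>s1; s5-b>s9; s5-c>s0; s6-a>s0; s6-b>s10; s6-c>s6; s7-a>s6; s7-b>s11; s7-c>s3; s8-a>s3; s8-b>s12; s8-c>s1; s9-a>s13; s9-b>s9; s9-c>s0; s10-a>s0; s10-b>s14; s10-c>s6; s11-a>s6; s11-b>s15; s11-c>s3; s12-a>s16; s12-b>s12; s12-c>s1; s13-a>s16; s13-b>s13; s13-c>s13; s14-a>s0; s14-b>s17; s14-c>s6; s15-a>s18; s15-b>s15; s15-c>s3; s16-a>s18; s16-b>s16; s16-c>s16; s17-a>s19; s17-b>s17; s17-c>s6; s18-a>s19; s18-b>s18; s18-c>s18; s19-a>s13; s19-b>s19; s19-c>s19

Build one automaton per condition and run them in lockstep. The first has 4 states tracking the count of `a`s modulo 4; the second has 5 states tracking whether and how much of `bbba` has been seen. A product state is a pair (one from each), accepting exactly when both do.
          a    b    c  
>  s0     s1   s2   s0 
   s1     s3   s4   s1 
   s2     s1   s5   s0 
   s3     s6   s7   s3 
   s4     s3   s8   s1 
   s5     s1   s9   s0 
   s6     s0  s10   s6 
   s7     s6  s11   s3 
   s8     s3  s12   s1 
   s9    s13   s9   s0 
   s10    s0  s14   s6 
   s11    s6  s15   s3 
   s12   s16  s12   s1 
   s13   s16  s13  s13 
   s14    s0  s17   s6 
   s15   s18  s15   s3 
 * s16   s18  s16  s16 
   s17   s19  s17   s6 
   s18   s19  s18  s18 
   s19   s13  s19  s19 
(> = start, * = accepting)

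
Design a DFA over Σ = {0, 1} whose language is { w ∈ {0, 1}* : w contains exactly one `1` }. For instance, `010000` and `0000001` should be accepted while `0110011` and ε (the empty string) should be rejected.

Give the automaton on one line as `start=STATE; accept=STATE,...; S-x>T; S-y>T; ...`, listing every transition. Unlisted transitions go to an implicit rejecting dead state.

Count `1`s, saturating at 2: state s0 means no `1` yet, s1 means one `1` seen, s2 means more than one. Each `1` increments (capped at s2); other symbols loop. Accept from {s1}.
3 states suffice.
        0   1  
>  s0   s0  s1 
 * s1   s1  s2 
   s2   s2  s2 
(> = start, * = accepting)

start=s0; accept=s1; s0-0>s0; s0-1>s1; s1-0>s1; s1-1>s2; s2-0>s2; s2-1>s2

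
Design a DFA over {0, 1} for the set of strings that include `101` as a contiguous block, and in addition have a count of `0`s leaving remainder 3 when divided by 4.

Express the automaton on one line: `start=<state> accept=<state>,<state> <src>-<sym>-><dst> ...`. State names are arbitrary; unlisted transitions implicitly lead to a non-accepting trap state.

Run two small machines in parallel and take their product. One (4 states) tracks whether and how much of `101` has been seen; the other (4 states) tracks the count of `0`s modulo 4. Each combined state is a pair, one component from each; accept when both components accept.
A 16-state machine:
       0  1 
>  A   B  C 
   B   D  E 
   C   F  C 
   D   G  H 
   E   I  E 
   F   D  J 
   G   A  K 
   H   L  H 
   I   G  M 
   J   M  J 
   K   N  K 
   L   A  O 
   M   O  M 
   N   B  P 
 * O   P  O 
   P   J  P 
(> = start, * = accepting)

start=A accept=O A-0->B A-1->C B-0->D B-1->E C-0->F C-1->C D-0->G D-1->H E-0->I E-1->E F-0->D F-1->J G-0->A G-1->K H-0->L H-1->H I-0->G I-1->M J-0->M J-1->J K-0->N K-1->K L-0->A L-1->O M-0->O M-1->M N-0->B N-1->P O-0->P O-1->O P-0->J P-1->P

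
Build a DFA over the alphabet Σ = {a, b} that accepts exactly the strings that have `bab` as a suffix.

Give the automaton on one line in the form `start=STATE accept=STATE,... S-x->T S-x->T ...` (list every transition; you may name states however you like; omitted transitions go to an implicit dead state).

start=s0 accept=s3 s0-a->s0 s0-b->s1 s1-a->s2 s1-b->s1 s2-a->s0 s2-b->s3 s3-a->s2 s3-b->s1

Remember how much of `bab` the current input suffix matches. State s0 means no match yet; s1 means the last symbol is `b`; s2 means the last 2 symbols are `ba`; s3 means the last 3 symbols are `bab`. Only s3 accepts. On a mismatch, fall back to the longest proper suffix that is still a prefix of `bab`.
With 4 states:
        a   b  
>  s0   s0  s1 
   s1   s2  s1 
   s2   s0  s3 
 * s3   s2  s1 
(> = start, * = accepting)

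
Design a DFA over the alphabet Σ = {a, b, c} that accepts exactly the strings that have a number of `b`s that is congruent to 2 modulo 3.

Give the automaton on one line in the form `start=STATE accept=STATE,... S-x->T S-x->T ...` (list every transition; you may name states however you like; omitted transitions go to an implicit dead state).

Keep the running count of `b`s modulo 3: each `b` advances along the cycle q0 → q1 → q2 → q0 while other symbols loop. Accept at q2.
A 3-state machine:
        a   b   c  
>  q0   q0  q1  q0 
   q1   q1  q2  q1 
 * q2   q2  q0  q2 
(> = start, * = accepting)

start=q0 accept=q2 q0-a->q0 q0-b->q1 q0-c->q0 q1-a->q1 q1-b->q2 q1-c->q1 q2-a->q2 q2-b->q0 q2-c->q2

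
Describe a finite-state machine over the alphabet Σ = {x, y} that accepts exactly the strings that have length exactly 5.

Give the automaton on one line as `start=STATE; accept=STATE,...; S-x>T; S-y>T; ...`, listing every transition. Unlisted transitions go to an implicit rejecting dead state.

Count input length up to 6: every symbol moves from A toward G, which means 'more than 5' and absorbs. Accept from {F}.
With 7 states:
       x  y 
>  A   B  B 
   B   C  C 
   C   D  D 
   D   E  E 
   E   F  F 
 * F   G  G 
   G   G  G 
(> = start, * = accepting)

start=A; accept=F; A-x>B; A-y>B; B-x>C; B-y>C; C-x>D; C-y>D; D-x>E; D-y>E; E-x>F; E-y>F; F-x>G; F-y>G; G-x>G; G-y>G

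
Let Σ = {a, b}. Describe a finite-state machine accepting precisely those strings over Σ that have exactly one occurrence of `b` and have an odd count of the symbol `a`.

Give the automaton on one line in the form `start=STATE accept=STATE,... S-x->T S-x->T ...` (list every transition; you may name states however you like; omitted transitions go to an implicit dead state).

start=S0 accept=S3 S0-a->S1 S0-b->S2 S1-a->S0 S1-b->S3 S2-a->S3 S2-b->S4 S3-a->S2 S3-b->S5 S4-a->S5 S4-b->S4 S5-a->S4 S5-b->S5

Build one automaton per condition and run them in lockstep. One (3 states) tracks the count of `b`s, saturating at 2; the other (2 states) tracks the count of `a`s modulo 2. Each combined state is a pair, one component from each; accept when both components accept.
        a   b  
>  S0   S1  S2 
   S1   S0  S3 
   S2   S3  S4 
 * S3   S2  S5 
   S4   S5  S4 
   S5   S4  S5 
(> = start, * = accepting)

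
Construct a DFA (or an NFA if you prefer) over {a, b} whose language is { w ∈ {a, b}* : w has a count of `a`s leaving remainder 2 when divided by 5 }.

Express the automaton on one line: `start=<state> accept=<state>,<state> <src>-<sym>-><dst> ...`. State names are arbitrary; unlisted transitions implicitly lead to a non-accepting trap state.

The only thing that matters is how many `a`s have appeared, reduced mod 5. Use one state per residue: q0 for 0, …, q4 for 4. Reading `a` moves to the next residue; anything else stays put. q2 is accepting.
        a   b  
>  q0   q1  q0 
   q1   q2  q1 
 * q2   q3  q2 
   q3   q4  q3 
   q4   q0  q4 
(> = start, * = accepting)

start=q0 accept=q2 q0-a->q1 q0-b->q0 q1-a->q2 q1-b->q1 q2-a->q3 q2-b->q2 q3-a->q4 q3-b->q3 q4-a->q0 q4-b->q4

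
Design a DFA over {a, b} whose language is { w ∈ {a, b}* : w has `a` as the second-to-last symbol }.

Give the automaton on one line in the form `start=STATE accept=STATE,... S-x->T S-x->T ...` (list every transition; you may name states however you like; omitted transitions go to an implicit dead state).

Because acceptance depends on a position counted from the end, the machine has to buffer the most recent 2 symbols. Make each state the string of the last up-to-2 symbols read; on input `x` shift the window left and append `x`. Accept when the buffered window has length 2 and begins with `a`.
        a   b  
>  q0   q1  q2 
   q1   q3  q4 
   q2   q5  q6 
 * q3   q3  q4 
 * q4   q5  q6 
   q5   q3  q4 
   q6   q5  q6 
(> = start, * = accepting)

start=q0 accept=q3,q4 q0-a->q1 q0-b->q2 q1-a->q3 q1-b->q4 q2-a->q5 q2-b->q6 q3-a->q3 q3-b->q4 q4-a->q5 q4-b->q6 q5-a->q3 q5-b->q4 q6-a->q5 q6-b->q6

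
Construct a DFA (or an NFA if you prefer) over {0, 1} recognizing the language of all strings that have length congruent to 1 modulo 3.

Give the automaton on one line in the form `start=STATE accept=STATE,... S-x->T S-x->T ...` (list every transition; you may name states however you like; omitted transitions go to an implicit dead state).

Only the length mod 3 matters, so use a 3-cycle: from any state, every input symbol moves to the next state, wrapping s2 back to s0. Mark s1 accepting.
With 3 states:
        0   1  
>  s0   s1  s1 
 * s1   s2  s2 
   s2   s0  s0 
(> = start, * = accepting)

start=s0 accept=s1 s0-0->s1 s0-1->s1 s1-0->s2 s1-1->s2 s2-0->s0 s2-1->s0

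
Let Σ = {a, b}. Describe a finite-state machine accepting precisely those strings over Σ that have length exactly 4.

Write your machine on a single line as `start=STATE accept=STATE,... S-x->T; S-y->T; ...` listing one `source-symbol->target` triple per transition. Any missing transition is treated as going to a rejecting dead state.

start=S0; accept=S4; S0-a->S1; S0-b->S1; S1-a->S2; S1-b->S2; S2-a->S3; S2-b->S3; S3-a->S4; S3-b->S4; S4-a->S5; S4-b->S5; S5-a->S5; S5-b->S5

We only need to distinguish lengths 0, 1, …, 4, and '>4'. Chain S0 → S1 → S2 → S3 → S4 → S5 on every symbol, with S5 looping. Accepting states: {S4}.
        a   b  
>  S0   S1  S1 
   S1   S2  S2 
   S2   S3  S3 
   S3   S4  S4 
 * S4   S5  S5 
   S5   S5  S5 
(> = start, * = accepting)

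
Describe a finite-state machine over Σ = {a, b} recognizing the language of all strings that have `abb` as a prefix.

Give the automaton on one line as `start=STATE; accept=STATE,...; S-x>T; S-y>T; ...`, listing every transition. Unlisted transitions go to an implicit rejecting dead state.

start=q0; accept=q3; q0-a>q1; q0-b>q4; q1-a>q4; q1-b>q2; q2-a>q4; q2-b>q3; q3-a>q3; q3-b>q3; q4-a>q4; q4-b>q4

Check the first 3 symbols one by one: q0 through q2 record how many have matched `abb` so far; any wrong symbol goes to the dead state q4. After all 3 match we enter the accepting sink q3.
        a   b  
>  q0   q1  q4 
   q1   q4  q2 
   q2   q4  q3 
 * q3   q3  q3 
   q4   q4  q4 
(> = start, * = accepting)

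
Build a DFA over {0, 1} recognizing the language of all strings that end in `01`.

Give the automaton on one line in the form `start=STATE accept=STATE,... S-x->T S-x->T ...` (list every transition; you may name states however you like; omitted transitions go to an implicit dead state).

Remember how much of `01` the current input suffix matches. State A means no match yet; B means the last symbol is `0`; C means the last 2 symbols are `01`. Only C accepts. On a mismatch, fall back to the longest proper suffix that is still a prefix of `01`.
A 3-state machine:
       0  1 
>  A   B  A 
   B   B  C 
 * C   B  A 
(> = start, * = accepting)

start=A accept=C A-0->B A-1->A B-0->B B-1->C C-0->B C-1->A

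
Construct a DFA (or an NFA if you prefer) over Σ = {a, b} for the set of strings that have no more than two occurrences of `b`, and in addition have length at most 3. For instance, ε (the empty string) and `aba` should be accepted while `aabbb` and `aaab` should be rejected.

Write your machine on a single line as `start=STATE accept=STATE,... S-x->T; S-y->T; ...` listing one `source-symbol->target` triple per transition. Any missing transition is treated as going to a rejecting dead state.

Handle the two conditions separately and then intersect. One (4 states) tracks the count of `b`s, saturating at 3; the other (5 states) tracks the input length, saturating at 4. Each combined state is a pair, one component from each; accept when both components accept. Minimizing collapses redundant product states.
With 7 states:
        a   b  
>* S0   S1  S2 
 * S1   S3  S3 
 * S2   S3  S4 
 * S3   S5  S5 
 * S4   S5  S6 
 * S5   S6  S6 
   S6   S6  S6 
(> = start, * = accepting)

start=S0; accept=S0,S1,S2,S3,S4,S5; S0-a->S1; S0-b->S2; S1-a->S3; S1-b->S3; S2-a->S3; S2-b->S4; S3-a->S5; S3-b->S5; S4-a->S5; S4-b->S6; S5-a->S6; S5-b->S6; S6-a->S6; S6-b->S6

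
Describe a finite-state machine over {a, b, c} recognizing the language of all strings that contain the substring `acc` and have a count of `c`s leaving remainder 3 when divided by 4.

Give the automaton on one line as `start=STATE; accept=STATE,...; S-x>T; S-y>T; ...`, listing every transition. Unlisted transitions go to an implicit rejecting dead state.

start=s0; accept=s10; s0-a>s1; s0-b>s0; s0-c>s2; s1-a>s1; s1-b>s0; s1-c>s3; s2-a>s4; s2-b>s2; s2-c>s5; s3-a>s4; s3-b>s2; s3-c>s6; s4-a>s4; s4-b>s2; s4-c>s7; s5-a>s8; s5-b>s5; s5-c>s9; s6-a>s6; s6-b>s6; s6-c>s10; s7-a>s8; s7-b>s5; s7-c>s10; s8-a>s8; s8-b>s5; s8-c>s11; s9-a>s12; s9-b>s9; s9-c>s0; s10-a>s10; s10-b>s10; s10-c>s13; s11-a>s12; s11-b>s9; s11-c>s13; s12-a>s12; s12-b>s9; s12-c>s14; s13-a>s13; s13-b>s13; s13-c>s15; s14-a>s1; s14-b>s0; s14-c>s15; s15-a>s15; s15-b>s15; s15-c>s6

Build one automaton per condition and run them in lockstep. One (4 states) tracks whether and how much of `acc` has been seen; the other (4 states) tracks the count of `c`s modulo 4. Each combined state is a pair, one component from each; accept when both components accept.
With 16 states:
          a    b    c  
>  s0     s1   s0   s2 
   s1     s1   s0   s3 
   s2     s4   s2   s5 
   s3     s4   s2   s6 
   s4     s4   s2   s7 
   s5     s8   s5   s9 
   s6     s6   s6  s10 
   s7     s8   s5  s10 
   s8     s8   s5  s11 
   s9    s12   s9   s0 
 * s10   s10  s10  s13 
   s11   s12   s9  s13 
   s12   s12   s9  s14 
   s13   s13  s13  s15 
   s14    s1   s0  s15 
   s15   s15  s15   s6 
(> = start, * = accepting)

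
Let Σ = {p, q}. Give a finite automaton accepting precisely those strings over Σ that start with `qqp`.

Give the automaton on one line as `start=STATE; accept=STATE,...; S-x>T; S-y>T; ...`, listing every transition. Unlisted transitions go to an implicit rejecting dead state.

Walk along `qqp` while the input agrees: from A take `q` to B, and so on. Any deviation drops to the rejecting sink E. Once D is reached the prefix is confirmed and every continuation is accepted.
       p  q 
>  A   E  B 
   B   E  C 
   C   D  E 
 * D   D  D 
   E   E  E 
(> = start, * = accepting)

start=A; accept=D; A-p>E; A-q>B; B-p>E; B-q>C; C-p>D; C-q>E; D-p>D; D-q>D; E-p>E; E-q>E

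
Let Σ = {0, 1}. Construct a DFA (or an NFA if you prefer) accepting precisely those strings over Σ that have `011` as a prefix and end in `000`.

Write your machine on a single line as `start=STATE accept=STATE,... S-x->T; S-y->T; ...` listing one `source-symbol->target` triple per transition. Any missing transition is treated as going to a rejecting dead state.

Handle the two conditions separately and then intersect. The first has 5 states tracking whether the input so far still matches the prefix `011`; the second has 4 states tracking how much of the suffix `000` has currently been matched. A product state is a pair (one from each), accepting exactly when both do.
11 states suffice.
          0    1  
>  s0     s1   s2 
   s1     s3   s4 
   s2     s5   s2 
   s3     s6   s2 
   s4     s5   s7 
   s5     s3   s2 
   s6     s6   s2 
   s7     s8   s7 
   s8     s9   s7 
   s9    s10   s7 
 * s10   s10   s7 
(> = start, * = accepting)

start=s0; accept=s10; s0-0->s1; s0-1->s2; s1-0->s3; s1-1->s4; s2-0->s5; s2-1->s2; s3-0->s6; s3-1->s2; s4-0->s5; s4-1->s7; s5-0->s3; s5-1->s2; s6-0->s6; s6-1->s2; s7-0->s8; s7-1->s7; s8-0->s9; s8-1->s7; s9-0->s10; s9-1->s7; s10-0->s10; s10-1->s7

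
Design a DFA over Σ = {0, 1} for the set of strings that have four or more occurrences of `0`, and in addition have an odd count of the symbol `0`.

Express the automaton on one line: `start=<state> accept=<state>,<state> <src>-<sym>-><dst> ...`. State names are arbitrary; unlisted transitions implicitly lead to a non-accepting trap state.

Build one automaton per condition and run them in lockstep. One (6 states) tracks the count of `0`s, saturating at 5; the other (2 states) tracks the count of `0`s modulo 2. Each combined state is a pair, one component from each; accept when both components accept. After merging equivalent states the machine shrinks.
A 6-state machine:
        0   1  
>  q0   q1  q0 
   q1   q2  q1 
   q2   q3  q2 
   q3   q4  q3 
   q4   q5  q4 
 * q5   q4  q5 
(> = start, * = accepting)

start=q0 accept=q5 q0-0->q1 q0-1->q0 q1-0->q2 q1-1->q1 q2-0->q3 q2-1->q2 q3-0->q4 q3-1->q3 q4-0->q5 q4-1->q4 q5-0->q4 q5-1->q5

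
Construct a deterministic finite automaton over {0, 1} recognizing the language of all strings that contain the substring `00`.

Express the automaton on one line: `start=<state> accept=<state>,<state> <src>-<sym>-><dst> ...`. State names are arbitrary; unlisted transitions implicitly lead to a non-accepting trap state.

start=A accept=C A-0->B A-1->A B-0->C B-1->A C-0->C C-1->C

Track how much of `00` has been matched so far: state A is no progress, C is the absorbing accept state reached once `00` has occurred. Intermediate states record partial matches; on a mismatch, fall back to the longest reusable overlap.
       0  1 
>  A   B  A 
   B   C  A 
 * C   C  C 
(> = start, * = accepting)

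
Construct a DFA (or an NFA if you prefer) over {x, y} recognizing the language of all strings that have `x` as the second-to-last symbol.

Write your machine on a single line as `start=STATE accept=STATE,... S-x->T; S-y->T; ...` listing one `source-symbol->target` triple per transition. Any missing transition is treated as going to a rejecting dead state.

start=S0; accept=S3,S4; S0-x->S1; S0-y->S2; S1-x->S3; S1-y->S4; S2-x->S5; S2-y->S6; S3-x->S3; S3-y->S4; S4-x->S5; S4-y->S6; S5-x->S3; S5-y->S4; S6-x->S5; S6-y->S6

Because acceptance depends on a position counted from the end, the machine has to buffer the most recent 2 symbols. Make each state the string of the last up-to-2 symbols read; on input `x` shift the window left and append `x`. Accept when the buffered window has length 2 and begins with `x`.
A 7-state machine:
        x   y  
>  S0   S1  S2 
   S1   S3  S4 
   S2   S5  S6 
 * S3   S3  S4 
 * S4   S5  S6 
   S5   S3  S4 
   S6   S5  S6 
(> = start, * = accepting)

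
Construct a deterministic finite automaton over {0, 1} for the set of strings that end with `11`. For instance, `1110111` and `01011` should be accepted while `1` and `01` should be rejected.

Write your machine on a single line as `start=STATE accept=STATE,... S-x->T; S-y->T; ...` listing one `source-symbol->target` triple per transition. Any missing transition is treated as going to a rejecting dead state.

start=s0; accept=s2; s0-0->s0; s0-1->s1; s1-0->s0; s1-1->s2; s2-0->s0; s2-1->s2

Let each state record the length of the longest suffix of the input read so far that is also a prefix of `11`. s1 means the last symbol is `1`; s2 means the last 2 symbols are `11`. Accept only at s2, where the string currently ends in `11`.
        0   1  
>  s0   s0  s1 
   s1   s0  s2 
 * s2   s0  s2 
(> = start, * = accepting)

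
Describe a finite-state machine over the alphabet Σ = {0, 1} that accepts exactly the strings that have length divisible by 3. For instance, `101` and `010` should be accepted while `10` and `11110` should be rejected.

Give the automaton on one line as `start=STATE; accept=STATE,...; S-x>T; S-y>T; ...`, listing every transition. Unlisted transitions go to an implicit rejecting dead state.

start=A; accept=A; A-0>B; A-1>B; B-0>C; B-1>C; C-0>A; C-1>A

Only the length mod 3 matters, so use a 3-cycle: from any state, every input symbol moves to the next state, wrapping C back to A. Mark A accepting.
A 3-state machine:
       0  1 
>* A   B  B 
   B   C  C 
   C   A  A 
(> = start, * = accepting)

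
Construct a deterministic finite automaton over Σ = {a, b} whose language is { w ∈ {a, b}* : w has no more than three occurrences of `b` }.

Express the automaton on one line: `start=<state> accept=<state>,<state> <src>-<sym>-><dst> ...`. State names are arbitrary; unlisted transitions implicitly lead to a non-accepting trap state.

Count `b`s, saturating at 4: states S0 through S3 mean 0 through 3 `b`s seen; S4 means more than 3. Each `b` increments (capped at S4); other symbols loop. Accept from {S0, S1, S2, S3}.
With 5 states:
        a   b  
>* S0   S0  S1 
 * S1   S1  S2 
 * S2   S2  S3 
 * S3   S3  S4 
   S4   S4  S4 
(> = start, * = accepting)

start=S0 accept=S0,S1,S2,S3 S0-a->S0 S0-b->S1 S1-a->S1 S1-b->S2 S2-a->S2 S2-b->S3 S3-a->S3 S3-b->S4 S4-a->S4 S4-b->S4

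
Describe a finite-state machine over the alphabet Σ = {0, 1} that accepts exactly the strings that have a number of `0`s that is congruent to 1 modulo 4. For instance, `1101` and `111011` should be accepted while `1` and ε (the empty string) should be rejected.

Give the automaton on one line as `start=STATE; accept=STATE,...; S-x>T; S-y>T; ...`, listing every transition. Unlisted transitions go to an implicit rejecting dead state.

start=q0; accept=q1; q0-0>q1; q0-1>q0; q1-0>q2; q1-1>q1; q2-0>q3; q2-1>q2; q3-0>q0; q3-1>q3

Keep the running count of `0`s modulo 4: each `0` advances along the cycle q0 → q1 → q2 → q3 → q0 while other symbols loop. Accept at q1.
A 4-state machine:
        0   1  
>  q0   q1  q0 
 * q1   q2  q1 
   q2   q3  q2 
   q3   q0  q3 
(> = start, * = accepting)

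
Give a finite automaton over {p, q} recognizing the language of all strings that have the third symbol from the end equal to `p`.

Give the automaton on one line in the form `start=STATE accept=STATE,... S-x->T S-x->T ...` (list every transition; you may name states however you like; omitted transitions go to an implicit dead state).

start=s0 accept=s7,s8,s9,s10 s0-p->s1 s0-q->s2 s1-p->s3 s1-q->s4 s2-p->s5 s2-q->s6 s3-p->s7 s3-q->s8 s4-p->s9 s4-q->s10 s5-p->s11 s5-q->s12 s6-p->s13 s6-q->s14 s7-p->s7 s7-q->s8 s8-p->s9 s8-q->s10 s9-p->s11 s9-q->s12 s10-p->s13 s10-q->s14 s11-p->s7 s11-q->s8 s12-p->s9 s12-q->s10 s13-p->s11 s13-q->s12 s14-p->s13 s14-q->s14

Because acceptance depends on a position counted from the end, the machine has to buffer the most recent 3 symbols. Make each state the string of the last up-to-3 symbols read; on input `x` shift the window left and append `x`. Accept when the buffered window has length 3 and begins with `p`.
15 states suffice.
          p    q  
>  s0     s1   s2 
   s1     s3   s4 
   s2     s5   s6 
   s3     s7   s8 
   s4     s9  s10 
   s5    s11  s12 
   s6    s13  s14 
 * s7     s7   s8 
 * s8     s9  s10 
 * s9    s11  s12 
 * s10   s13  s14 
   s11    s7   s8 
   s12    s9  s10 
   s13   s11  s12 
   s14   s13  s14 
(> = start, * = accepting)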